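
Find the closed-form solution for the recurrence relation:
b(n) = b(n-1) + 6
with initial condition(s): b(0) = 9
Recurrence: b(n) = b(n-1) + 6, initial: b(0) = 9.
Each step adds 6, so b(n) = b(0) + 6n = 6n + 9.

b(n) = 6n + 9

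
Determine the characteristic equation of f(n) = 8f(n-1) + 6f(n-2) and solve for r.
Substitute f(n) = rⁿ and divide through by rⁿ⁻²: r² - 8r - 6 = 0
Discriminant: 8² + 4·6 = 88, not a perfect square, so by the quadratic formula r = (8 ± √88)/2.
General solution: f(n) = A·r₁ⁿ + B·r₂ⁿ where r₁,r₂ = (8 ± √88)/2

Characteristic: r² - 8r - 6 = 0, Roots: r = (8 ± √88)/2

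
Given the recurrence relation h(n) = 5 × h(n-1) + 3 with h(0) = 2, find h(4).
Computing step by step:
h(0) = 2
h(1) = 5 × 2 + 3 = 13
h(2) = 5 × 13 + 3 = 68
h(3) = 5 × 68 + 3 = 343
h(4) = 5 × 343 + 3 = 1718

1718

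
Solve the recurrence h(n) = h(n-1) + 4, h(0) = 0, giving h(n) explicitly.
Recurrence: h(n) = h(n-1) + 4, initial: h(0) = 0.
Each step adds 4, so h(n) = h(0) + 4n = 4n.

h(n) = 4n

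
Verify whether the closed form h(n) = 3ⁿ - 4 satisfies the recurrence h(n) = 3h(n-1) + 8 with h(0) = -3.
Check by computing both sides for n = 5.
From the recurrence with h(0) = -3:
  h(0) = -3, h(1) = -1, h(2) = 5, h(3) = 23, h(4) = 77, h(5) = 239
  so the recurrence gives h(5) = 239.
From the proposed closed form h(n) = 3ⁿ - 4:
  h(5) = 239.
Both sides give 239 at n = 5, and the initial condition(s) match, so the closed form is consistent.

Yes, the closed form is correct.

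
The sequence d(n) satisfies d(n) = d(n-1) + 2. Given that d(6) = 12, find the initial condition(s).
d(6) = d(0) + 6·2, so d(0) = 12 - 12 = 0.

d(0) = 0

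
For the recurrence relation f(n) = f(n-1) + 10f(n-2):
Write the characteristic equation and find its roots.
Substitute f(n) = rⁿ and divide through by rⁿ⁻²: r² - r - 10 = 0
Discriminant: 1² + 4·10 = 41, not a perfect square, so by the quadratic formula r = (1 ± √41)/2.
General solution: f(n) = A·r₁ⁿ + B·r₂ⁿ where r₁,r₂ = (1 ± √41)/2

Characteristic: r² - r - 10 = 0, Roots: r = (1 ± √41)/2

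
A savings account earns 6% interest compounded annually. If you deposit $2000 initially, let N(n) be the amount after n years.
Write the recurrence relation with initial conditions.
Each year the balance grows by 6%, i.e. is multiplied by 1 + 6/100 = 1.06, so N(n) = 1.06 × N(n-1). The initial deposit gives N(0) = 2000.
Unrolling gives the closed form N(n) = 2000 × (1.06)ⁿ.

N(n) = 1.06 × N(n-1), N(0) = 2000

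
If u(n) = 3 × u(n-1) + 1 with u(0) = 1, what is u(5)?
Computing step by step:
u(0) = 1
u(1) = 3 × 1 + 1 = 4
u(2) = 3 × 4 + 1 = 13
u(3) = 3 × 13 + 1 = 40
u(4) = 3 × 40 + 1 = 121
u(5) = 3 × 121 + 1 = 364

364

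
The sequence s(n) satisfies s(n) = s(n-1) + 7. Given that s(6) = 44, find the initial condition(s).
s(6) = s(0) + 6·7, so s(0) = 44 - 42 = 2.

s(0) = 2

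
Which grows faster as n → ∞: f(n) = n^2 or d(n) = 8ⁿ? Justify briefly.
Comparing growth rates:
Growth-rate hierarchy: log n ≺ any polynomial ≺ any exponential cⁿ (c>1) ≺ n! ≺ nⁿ.
exponential base 8 dominates polynomial degree 2 asymptotically.

d(n) grows faster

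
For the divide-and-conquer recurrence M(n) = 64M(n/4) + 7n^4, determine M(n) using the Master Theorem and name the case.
Master Theorem template: M(n) = a·M(n/b) + f(n).
Here: a=64, b=4, f(n)=7n^4
Compute log_b(a) = log_4(64) = 3.
f(n) = 7n^4 = Ω(n^(3+ε)) with ε = 1, and the regularity condition holds (a·f(n/b) = (a/b^4)·f(n) with a/b^4 = 4^-1 < 1). Case 3: M(n) = Θ(f(n)) = Θ(n^4).

Case 3: M(n) = Θ(n^4)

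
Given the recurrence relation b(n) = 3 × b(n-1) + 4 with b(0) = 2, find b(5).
Computing step by step:
b(0) = 2
b(1) = 3 × 2 + 4 = 10
b(2) = 3 × 10 + 4 = 34
b(3) = 3 × 34 + 4 = 106
b(4) = 3 × 106 + 4 = 322
b(5) = 3 × 322 + 4 = 970

970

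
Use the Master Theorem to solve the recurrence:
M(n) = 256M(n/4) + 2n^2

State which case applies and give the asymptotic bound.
Master Theorem template: M(n) = a·M(n/b) + f(n).
Here: a=256, b=4, f(n)=2n^2
Compute log_b(a) = log_4(256) = 4.
f(n) = 2n^2 = O(n^(4-ε)) with ε = 2. Case 1: M(n) = Θ(n^log_b(a)) = Θ(n^4).

Case 1: M(n) = Θ(n^4)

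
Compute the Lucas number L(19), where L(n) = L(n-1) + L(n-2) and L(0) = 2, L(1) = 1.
Computing the sequence terms:
2, 1, 3, 4, 7, 11, 18, 29, 47, 76, 123, 199, 322, 521, 843, 1364, 2207, 3571, 5778, 9349

9349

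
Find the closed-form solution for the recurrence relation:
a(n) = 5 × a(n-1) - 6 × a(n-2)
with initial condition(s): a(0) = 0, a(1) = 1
Recurrence: a(n) = 5 × a(n-1) - 6 × a(n-2), initial: a(0) = 0, a(1) = 1.
Characteristic equation: r² - 5r + 6 = 0, which factors as (r - 3)(r - 2) = 0, so r = 3, 2. General solution a(n) = A·3ⁿ + B·2ⁿ. From a(0) = 0: A + B = 0. From a(1) = 1: 3A + 2B = 1. Solving gives A = 1, B = -1.

a(n) = 3ⁿ - 2ⁿ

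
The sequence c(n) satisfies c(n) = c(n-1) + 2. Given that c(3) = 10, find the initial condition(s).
c(3) = c(0) + 3·2, so c(0) = 10 - 6 = 4.

c(0) = 4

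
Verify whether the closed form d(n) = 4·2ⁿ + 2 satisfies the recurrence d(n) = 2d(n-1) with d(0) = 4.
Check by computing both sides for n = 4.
From the recurrence with d(0) = 4:
  d(0) = 4, d(1) = 8, d(2) = 16, d(3) = 32, d(4) = 64
  so the recurrence gives d(4) = 64.
From the proposed closed form d(n) = 4·2ⁿ + 2:
  d(4) = 66.
The recurrence gives 64 but the closed form gives 66, so the closed form does not satisfy the recurrence.

No, the closed form is incorrect.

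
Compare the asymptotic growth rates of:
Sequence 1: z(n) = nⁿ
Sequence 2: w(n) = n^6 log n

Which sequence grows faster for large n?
Comparing growth rates:
Growth-rate hierarchy: log n ≺ any polynomial ≺ any exponential cⁿ (c>1) ≺ n! ≺ nⁿ.
super-exponential nⁿ dominates polynomial degree 6 (with log factor) asymptotically.

z(n) grows faster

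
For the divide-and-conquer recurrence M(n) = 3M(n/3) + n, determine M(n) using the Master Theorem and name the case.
Master Theorem template: M(n) = a·M(n/b) + f(n).
Here: a=3, b=3, f(n)=n
Compute log_b(a) = log_3(3) = 1.
f(n) = n = Θ(n). Case 2: M(n) = Θ(n log n).

Case 2: M(n) = Θ(n log n)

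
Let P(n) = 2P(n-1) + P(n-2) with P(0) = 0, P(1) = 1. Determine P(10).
Computing the sequence terms:
0, 1, 2, 5, 12, 29, 70, 169, 408, 985, 2378

2378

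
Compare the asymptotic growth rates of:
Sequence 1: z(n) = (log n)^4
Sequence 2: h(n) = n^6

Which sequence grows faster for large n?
Comparing growth rates:
Growth-rate hierarchy: log n ≺ any polynomial ≺ any exponential cⁿ (c>1) ≺ n! ≺ nⁿ.
polynomial degree 6 dominates polylogarithmic (log n)^4 asymptotically.

h(n) grows faster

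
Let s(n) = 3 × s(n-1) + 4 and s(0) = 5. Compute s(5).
Computing step by step:
s(0) = 5
s(1) = 3 × 5 + 4 = 19
s(2) = 3 × 19 + 4 = 61
s(3) = 3 × 61 + 4 = 187
s(4) = 3 × 187 + 4 = 565
s(5) = 3 × 565 + 4 = 1699

1699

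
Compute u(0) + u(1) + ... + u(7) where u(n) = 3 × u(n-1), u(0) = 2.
Computing the sequence terms: 2, 6, 18, 54, 162, 486, 1458, 4374
Adding these values together:

6560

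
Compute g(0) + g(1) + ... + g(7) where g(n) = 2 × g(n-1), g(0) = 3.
Computing the sequence terms: 3, 6, 12, 24, 48, 96, 192, 384
Adding these values together:

765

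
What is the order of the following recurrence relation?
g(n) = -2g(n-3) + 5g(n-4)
The order is the largest lag k for which g(n-k) appears. Here the deepest term is g(n-4), so the order is 4.

Order 4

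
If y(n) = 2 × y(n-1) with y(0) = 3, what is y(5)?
Computing step by step:
y(0) = 3
y(1) = 2 × 3 = 6
y(2) = 2 × 6 = 12
y(3) = 2 × 12 = 24
y(4) = 2 × 24 = 48
y(5) = 2 × 48 = 96

96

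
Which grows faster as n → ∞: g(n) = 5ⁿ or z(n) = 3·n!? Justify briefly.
Comparing growth rates:
Growth-rate hierarchy: log n ≺ any polynomial ≺ any exponential cⁿ (c>1) ≺ n! ≺ nⁿ.
factorial dominates exponential base 5 asymptotically.

z(n) grows faster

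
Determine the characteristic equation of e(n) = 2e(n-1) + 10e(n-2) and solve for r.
Substitute e(n) = rⁿ and divide through by rⁿ⁻²: r² - 2r - 10 = 0
Discriminant: 2² + 4·10 = 44, not a perfect square, so by the quadratic formula r = (2 ± √44)/2.
General solution: e(n) = A·r₁ⁿ + B·r₂ⁿ where r₁,r₂ = (2 ± √44)/2

Characteristic: r² - 2r - 10 = 0, Roots: r = (2 ± √44)/2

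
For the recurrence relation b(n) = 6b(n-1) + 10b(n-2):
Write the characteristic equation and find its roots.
Substitute b(n) = rⁿ and divide through by rⁿ⁻²: r² - 6r - 10 = 0
Discriminant: 6² + 4·10 = 76, not a perfect square, so by the quadratic formula r = (6 ± √76)/2.
General solution: b(n) = A·r₁ⁿ + B·r₂ⁿ where r₁,r₂ = (6 ± √76)/2

Characteristic: r² - 6r - 10 = 0, Roots: r = (6 ± √76)/2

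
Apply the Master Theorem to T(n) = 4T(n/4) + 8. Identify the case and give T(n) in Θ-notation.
Master Theorem template: T(n) = a·T(n/b) + f(n).
Here: a=4, b=4, f(n)=8
Compute log_b(a) = log_4(4) = 1.
f(n) = 8 = O(n^(1-ε)) with ε = 1. Case 1: T(n) = Θ(n^log_b(a)) = Θ(n).

Case 1: T(n) = Θ(n)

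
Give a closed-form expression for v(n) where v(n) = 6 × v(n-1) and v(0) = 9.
Recurrence: v(n) = 6 × v(n-1), initial: v(0) = 9.
Each term is 6 times the previous, so this is geometric with ratio 6. After n steps: v(n) = v(0)·6ⁿ = 9·6ⁿ.

v(n) = 9·6ⁿ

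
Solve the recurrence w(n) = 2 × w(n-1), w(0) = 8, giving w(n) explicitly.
Recurrence: w(n) = 2 × w(n-1), initial: w(0) = 8.
Each term is 2 times the previous, so this is geometric with ratio 2. After n steps: w(n) = w(0)·2ⁿ = 8·2ⁿ.

w(n) = 8·2ⁿ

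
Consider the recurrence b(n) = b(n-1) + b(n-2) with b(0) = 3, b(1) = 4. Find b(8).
Computing the sequence terms:
3, 4, 7, 11, 18, 29, 47, 76, 123

123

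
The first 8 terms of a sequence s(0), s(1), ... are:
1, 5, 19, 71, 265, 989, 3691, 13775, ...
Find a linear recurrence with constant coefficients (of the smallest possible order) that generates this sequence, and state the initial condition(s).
Look for the lowest-order linear relation among consecutive terms.
Observation: s(n) - 4·s(n-1) - (-1)·s(n-2) = 0 holds for the shown terms, and no order-1 relation s(n) = α·s(n-1) + β fits.
Check at n=3: 4·19 + (-1)·5 = 71. ✓

s(n) = 4s(n-1) - s(n-2), s(0) = 1, s(1) = 5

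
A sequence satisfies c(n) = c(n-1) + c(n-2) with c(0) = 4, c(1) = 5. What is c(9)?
Computing the sequence terms:
4, 5, 9, 14, 23, 37, 60, 97, 157, 254

254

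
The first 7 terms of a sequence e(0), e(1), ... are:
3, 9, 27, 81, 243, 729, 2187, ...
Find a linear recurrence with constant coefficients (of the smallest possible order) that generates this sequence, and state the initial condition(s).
Look for the lowest-order linear relation among consecutive terms.
Observation: each term is 3× the previous.
Check at n=2: 3·9 = 27. ✓

e(n) = 3 × e(n-1), e(0) = 3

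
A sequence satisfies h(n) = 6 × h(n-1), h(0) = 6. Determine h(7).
Computing step by step:
h(0) = 6
h(1) = 6 × 6 = 36
h(2) = 6 × 36 = 216
h(3) = 6 × 216 = 1296
h(4) = 6 × 1296 = 7776
h(5) = 6 × 7776 = 46656
h(6) = 6 × 46656 = 279936
h(7) = 6 × 279936 = 1679616

1679616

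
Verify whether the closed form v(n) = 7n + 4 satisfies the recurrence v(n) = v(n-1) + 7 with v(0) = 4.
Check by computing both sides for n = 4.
From the recurrence with v(0) = 4:
  v(0) = 4, v(1) = 11, v(2) = 18, v(3) = 25, v(4) = 32
  so the recurrence gives v(4) = 32.
From the proposed closed form v(n) = 7n + 4:
  v(4) = 32.
Both sides give 32 at n = 4, and the initial condition(s) match, so the closed form is consistent.

Yes, the closed form is correct.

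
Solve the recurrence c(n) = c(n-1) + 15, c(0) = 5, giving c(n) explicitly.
Recurrence: c(n) = c(n-1) + 15, initial: c(0) = 5.
Each step adds 15, so c(n) = c(0) + 15n = 15n + 5.

c(n) = 15n + 5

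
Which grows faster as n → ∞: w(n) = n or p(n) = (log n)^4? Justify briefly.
Comparing growth rates:
Growth-rate hierarchy: log n ≺ any polynomial ≺ any exponential cⁿ (c>1) ≺ n! ≺ nⁿ.
polynomial degree 1 dominates polylogarithmic (log n)^4 asymptotically.

w(n) grows faster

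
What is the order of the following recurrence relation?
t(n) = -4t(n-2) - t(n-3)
The order is the largest lag k for which t(n-k) appears. Here the deepest term is t(n-3), so the order is 3.

Order 3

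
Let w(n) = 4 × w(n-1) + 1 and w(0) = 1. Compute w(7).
Computing step by step:
w(0) = 1
w(1) = 4 × 1 + 1 = 5
w(2) = 4 × 5 + 1 = 21
w(3) = 4 × 21 + 1 = 85
w(4) = 4 × 85 + 1 = 341
w(5) = 4 × 341 + 1 = 1365
w(6) = 4 × 1365 + 1 = 5461
w(7) = 4 × 5461 + 1 = 21845

21845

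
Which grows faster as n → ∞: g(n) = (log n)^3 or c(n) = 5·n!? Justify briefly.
Comparing growth rates:
Growth-rate hierarchy: log n ≺ any polynomial ≺ any exponential cⁿ (c>1) ≺ n! ≺ nⁿ.
factorial dominates polylogarithmic (log n)^3 asymptotically.

c(n) grows faster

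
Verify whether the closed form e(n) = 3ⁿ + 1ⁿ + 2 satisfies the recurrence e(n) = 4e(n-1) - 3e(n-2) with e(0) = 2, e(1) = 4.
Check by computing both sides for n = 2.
From the recurrence with e(0) = 2, e(1) = 4:
  e(0) = 2, e(1) = 4, e(2) = 10
  so the recurrence gives e(2) = 10.
From the proposed closed form e(n) = 3ⁿ + 1ⁿ + 2:
  e(2) = 12.
The recurrence gives 10 but the closed form gives 12, so the closed form does not satisfy the recurrence.

No, the closed form is incorrect.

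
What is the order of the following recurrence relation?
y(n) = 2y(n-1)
The order is the largest lag k for which y(n-k) appears. Here the deepest term is y(n-1), so the order is 1.

Order 1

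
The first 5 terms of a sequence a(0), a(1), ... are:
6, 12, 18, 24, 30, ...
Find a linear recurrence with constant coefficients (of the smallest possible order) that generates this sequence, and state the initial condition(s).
Look for the lowest-order linear relation among consecutive terms.
Observation: consecutive differences are constant (= 6).
Check at n=2: 1·12 + 6 = 18. ✓

a(n) = a(n-1) + 6, a(0) = 6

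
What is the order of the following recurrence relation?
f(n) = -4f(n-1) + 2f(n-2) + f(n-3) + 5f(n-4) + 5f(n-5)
The order is the largest lag k for which f(n-k) appears. Here the deepest term is f(n-5), so the order is 5.

Order 5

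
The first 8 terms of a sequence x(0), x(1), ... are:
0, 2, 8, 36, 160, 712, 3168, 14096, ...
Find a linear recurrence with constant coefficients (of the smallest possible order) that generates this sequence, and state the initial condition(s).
Look for the lowest-order linear relation among consecutive terms.
Observation: x(n) - 4·x(n-1) - (2)·x(n-2) = 0 holds for the shown terms, and no order-1 relation x(n) = α·x(n-1) + β fits.
Check at n=3: 4·8 + (2)·2 = 36. ✓

x(n) = 4x(n-1) + 2x(n-2), x(0) = 0, x(1) = 2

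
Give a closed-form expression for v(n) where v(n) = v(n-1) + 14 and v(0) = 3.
Recurrence: v(n) = v(n-1) + 14, initial: v(0) = 3.
Each step adds 14, so v(n) = v(0) + 14n = 14n + 3.

v(n) = 14n + 3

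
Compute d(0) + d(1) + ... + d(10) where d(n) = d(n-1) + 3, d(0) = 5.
Computing the sequence terms: 5, 8, 11, 14, 17, 20, 23, 26, 29, 32, 35
Adding these values together:

220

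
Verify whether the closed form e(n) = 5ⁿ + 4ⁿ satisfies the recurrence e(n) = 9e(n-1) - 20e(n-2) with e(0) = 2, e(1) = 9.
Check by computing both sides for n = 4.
From the recurrence with e(0) = 2, e(1) = 9:
  e(0) = 2, e(1) = 9, e(2) = 41, e(3) = 189, e(4) = 881
  so the recurrence gives e(4) = 881.
From the proposed closed form e(n) = 5ⁿ + 4ⁿ:
  e(4) = 881.
Both sides give 881 at n = 4, and the initial condition(s) match, so the closed form is consistent.

Yes, the closed form is correct.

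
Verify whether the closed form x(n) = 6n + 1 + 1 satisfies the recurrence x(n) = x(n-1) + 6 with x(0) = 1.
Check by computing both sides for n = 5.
From the recurrence with x(0) = 1:
  x(0) = 1, x(1) = 7, x(2) = 13, x(3) = 19, x(4) = 25, x(5) = 31
  so the recurrence gives x(5) = 31.
From the proposed closed form x(n) = 6n + 1 + 1:
  x(5) = 32.
The recurrence gives 31 but the closed form gives 32, so the closed form does not satisfy the recurrence.

No, the closed form is incorrect.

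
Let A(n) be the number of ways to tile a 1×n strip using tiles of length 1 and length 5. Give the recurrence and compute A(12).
Condition on the last tile: it has length 1 (leaving a 1×(n-1) strip) or length 5 (leaving a 1×(n-5) strip), so A(n) = A(n-1) + A(n-5) (order-5 linear recurrence).
For 0 ≤ i < 5 only unit tiles fit, so A(i) = 1.
Iterating the recurrence: A(5) = 2, A(6) = 3, A(7) = 4, A(8) = 5, A(9) = 6, A(10) = 8, A(11) = 11, A(12) = 15.

A(n) = A(n-1) + A(n-5), with A(i) = 1 for 0 ≤ i < 5; A(12) = 15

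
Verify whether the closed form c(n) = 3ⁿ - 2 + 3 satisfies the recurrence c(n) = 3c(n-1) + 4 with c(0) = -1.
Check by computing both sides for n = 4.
From the recurrence with c(0) = -1:
  c(0) = -1, c(1) = 1, c(2) = 7, c(3) = 25, c(4) = 79
  so the recurrence gives c(4) = 79.
From the proposed closed form c(n) = 3ⁿ - 2 + 3:
  c(4) = 82.
The recurrence gives 79 but the closed form gives 82, so the closed form does not satisfy the recurrence.

No, the closed form is incorrect.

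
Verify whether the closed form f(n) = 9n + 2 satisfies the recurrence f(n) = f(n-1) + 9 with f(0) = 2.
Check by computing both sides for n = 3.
From the recurrence with f(0) = 2:
  f(0) = 2, f(1) = 11, f(2) = 20, f(3) = 29
  so the recurrence gives f(3) = 29.
From the proposed closed form f(n) = 9n + 2:
  f(3) = 29.
Both sides give 29 at n = 3, and the initial condition(s) match, so the closed form is consistent.

Yes, the closed form is correct.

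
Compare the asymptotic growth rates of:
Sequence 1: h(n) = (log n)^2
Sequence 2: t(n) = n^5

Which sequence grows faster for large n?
Comparing growth rates:
Growth-rate hierarchy: log n ≺ any polynomial ≺ any exponential cⁿ (c>1) ≺ n! ≺ nⁿ.
polynomial degree 5 dominates polylogarithmic (log n)^2 asymptotically.

t(n) grows faster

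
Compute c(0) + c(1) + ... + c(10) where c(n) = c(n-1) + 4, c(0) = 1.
Computing the sequence terms: 1, 5, 9, 13, 17, 21, 25, 29, 33, 37, 41
Adding these values together:

231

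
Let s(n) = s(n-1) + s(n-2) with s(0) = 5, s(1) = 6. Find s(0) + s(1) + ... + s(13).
Computing the sequence terms: 5, 6, 11, 17, 28, 45, 73, 118, 191, 309, 500, 809, 1309, 2118
Adding these values together:

5539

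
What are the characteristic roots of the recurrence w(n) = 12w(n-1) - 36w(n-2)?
Substitute w(n) = rⁿ and divide through by rⁿ⁻²: r² - 12r + 36 = 0
Factor: (r - 6)² = 0, so r = 6 (double root).
General solution: w(n) = (A + Bn)·6ⁿ

Characteristic: r² - 12r + 36 = 0, Roots: r = 6 (double root)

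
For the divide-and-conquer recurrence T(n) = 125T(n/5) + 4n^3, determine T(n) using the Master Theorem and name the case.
Master Theorem template: T(n) = a·T(n/b) + f(n).
Here: a=125, b=5, f(n)=4n^3
Compute log_b(a) = log_5(125) = 3.
f(n) = 4n^3 = Θ(n^3). Case 2: T(n) = Θ(n^3 log n).

Case 2: T(n) = Θ(n^3 log n)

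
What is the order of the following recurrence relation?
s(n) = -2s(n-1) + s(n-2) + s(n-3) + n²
The order is the largest lag k for which s(n-k) appears. Here the deepest term is s(n-3) (the n² term is non-homogeneous and does not affect the order), so the order is 3.

Order 3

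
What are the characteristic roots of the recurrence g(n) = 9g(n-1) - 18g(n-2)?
Substitute g(n) = rⁿ and divide through by rⁿ⁻²: r² - 9r + 18 = 0
Factor: (r - 6)(r - 3) = 0, so r = 6, 3.
General solution: g(n) = A·6ⁿ + B·3ⁿ

Characteristic: r² - 9r + 18 = 0, Roots: r = 6, 3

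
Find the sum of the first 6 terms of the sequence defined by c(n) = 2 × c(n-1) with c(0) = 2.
Computing the sequence terms: 2, 4, 8, 16, 32, 64
Adding these values together:

126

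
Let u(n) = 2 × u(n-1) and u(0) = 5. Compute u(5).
Computing step by step:
u(0) = 5
u(1) = 2 × 5 = 10
u(2) = 2 × 10 = 20
u(3) = 2 × 20 = 40
u(4) = 2 × 40 = 80
u(5) = 2 × 80 = 160

160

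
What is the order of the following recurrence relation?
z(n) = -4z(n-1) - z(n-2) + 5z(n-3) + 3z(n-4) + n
The order is the largest lag k for which z(n-k) appears. Here the deepest term is z(n-4) (the n term is non-homogeneous and does not affect the order), so the order is 4.

Order 4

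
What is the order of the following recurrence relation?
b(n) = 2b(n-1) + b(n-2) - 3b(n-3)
The order is the largest lag k for which b(n-k) appears. Here the deepest term is b(n-3), so the order is 3.

Order 3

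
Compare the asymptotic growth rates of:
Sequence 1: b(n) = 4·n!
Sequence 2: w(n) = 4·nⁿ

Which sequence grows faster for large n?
Comparing growth rates:
Growth-rate hierarchy: log n ≺ any polynomial ≺ any exponential cⁿ (c>1) ≺ n! ≺ nⁿ.
super-exponential nⁿ dominates factorial asymptotically.

w(n) grows faster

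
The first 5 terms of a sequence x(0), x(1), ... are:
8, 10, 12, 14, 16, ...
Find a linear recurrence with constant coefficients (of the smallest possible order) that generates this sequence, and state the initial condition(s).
Look for the lowest-order linear relation among consecutive terms.
Observation: consecutive differences are constant (= 2).
Check at n=2: 1·10 + 2 = 12. ✓

x(n) = x(n-1) + 2, x(0) = 8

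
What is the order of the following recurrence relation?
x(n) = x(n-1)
The order is the largest lag k for which x(n-k) appears. Here the deepest term is x(n-1), so the order is 1.

Order 1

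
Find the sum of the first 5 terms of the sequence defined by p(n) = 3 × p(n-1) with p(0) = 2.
Computing the sequence terms: 2, 6, 18, 54, 162
Adding these values together:

242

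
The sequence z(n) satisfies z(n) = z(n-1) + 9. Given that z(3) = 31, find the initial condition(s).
z(3) = z(0) + 3·9, so z(0) = 31 - 27 = 4.

z(0) = 4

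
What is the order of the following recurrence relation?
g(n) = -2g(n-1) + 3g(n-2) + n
The order is the largest lag k for which g(n-k) appears. Here the deepest term is g(n-2) (the n term is non-homogeneous and does not affect the order), so the order is 2.

Order 2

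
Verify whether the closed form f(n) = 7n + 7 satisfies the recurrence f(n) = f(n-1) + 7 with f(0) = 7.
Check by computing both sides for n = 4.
From the recurrence with f(0) = 7:
  f(0) = 7, f(1) = 14, f(2) = 21, f(3) = 28, f(4) = 35
  so the recurrence gives f(4) = 35.
From the proposed closed form f(n) = 7n + 7:
  f(4) = 35.
Both sides give 35 at n = 4, and the initial condition(s) match, so the closed form is consistent.

Yes, the closed form is correct.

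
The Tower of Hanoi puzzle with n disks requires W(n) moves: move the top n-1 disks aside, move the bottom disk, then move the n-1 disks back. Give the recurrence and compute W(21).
Moving n disks = move the top n-1 disks aside (W(n-1) moves) + move the largest disk (1 move) + move the n-1 disks back on top (W(n-1) moves), so W(n) = 2W(n-1) + 1, with W(1) = 1 (a single disk takes one move).
First terms: 1, 3, 7, 15, 31, 63, … — each is one less than a power of 2. Indeed W(n) + 1 = 2(W(n-1) + 1) with W(1) + 1 = 2, so W(n) + 1 = 2ⁿ and W(n) = 2ⁿ - 1.
Hence W(21) = 2^21 - 1 = 2097152 - 1 = 2097151.

W(n) = 2W(n-1) + 1, W(1) = 1; W(21) = 2097151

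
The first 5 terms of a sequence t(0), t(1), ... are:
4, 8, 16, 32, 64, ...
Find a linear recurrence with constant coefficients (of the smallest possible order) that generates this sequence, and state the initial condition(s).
Look for the lowest-order linear relation among consecutive terms.
Observation: each term is 2× the previous.
Check at n=2: 2·8 = 16. ✓

t(n) = 2 × t(n-1), t(0) = 4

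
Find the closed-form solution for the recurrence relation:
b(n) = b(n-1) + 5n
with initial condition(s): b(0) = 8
Recurrence: b(n) = b(n-1) + 5n, initial: b(0) = 8.
Telescoping: b(n) = b(0) + 5·Σᵢ₌₁ⁿ i = 8 + 5·n(n+1)/2.

b(n) = 5·n(n+1)/2 + 8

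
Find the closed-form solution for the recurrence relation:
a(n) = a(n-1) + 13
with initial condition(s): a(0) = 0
Recurrence: a(n) = a(n-1) + 13, initial: a(0) = 0.
Each step adds 13, so a(n) = a(0) + 13n = 13n.

a(n) = 13n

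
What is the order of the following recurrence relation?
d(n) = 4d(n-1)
The order is the largest lag k for which d(n-k) appears. Here the deepest term is d(n-1), so the order is 1.

Order 1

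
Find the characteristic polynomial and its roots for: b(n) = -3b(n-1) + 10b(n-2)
Substitute b(n) = rⁿ and divide through by rⁿ⁻²: r² + 3r - 10 = 0
Factor: (r - 2)(r + 5) = 0, so r = 2, -5.
General solution: b(n) = A·2ⁿ + B·(-5)ⁿ

Characteristic: r² + 3r - 10 = 0, Roots: r = 2, -5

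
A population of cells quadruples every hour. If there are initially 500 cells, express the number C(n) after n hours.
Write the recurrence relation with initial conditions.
Each hour multiplies the count by 4, so the count after n hours depends only on the count after n-1 hours: C(n) = 4 × C(n-1). The starting count gives C(0) = 500.
Unrolling n times gives the closed form C(n) = 500 × 4ⁿ.

C(n) = 4 × C(n-1), C(0) = 500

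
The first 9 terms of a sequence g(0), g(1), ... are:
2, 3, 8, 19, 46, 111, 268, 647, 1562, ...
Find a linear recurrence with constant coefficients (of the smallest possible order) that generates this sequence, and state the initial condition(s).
Look for the lowest-order linear relation among consecutive terms.
Observation: g(n) - 2·g(n-1) - (1)·g(n-2) = 0 holds for the shown terms, and no order-1 relation g(n) = α·g(n-1) + β fits.
Check at n=3: 2·8 + (1)·3 = 19. ✓

g(n) = 2g(n-1) + g(n-2), g(0) = 2, g(1) = 3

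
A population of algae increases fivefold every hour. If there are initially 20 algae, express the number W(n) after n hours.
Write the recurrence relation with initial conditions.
Each hour multiplies the count by 5, so the count after n hours depends only on the count after n-1 hours: W(n) = 5 × W(n-1). The starting count gives W(0) = 20.
Unrolling n times gives the closed form W(n) = 20 × 5ⁿ.

W(n) = 5 × W(n-1), W(0) = 20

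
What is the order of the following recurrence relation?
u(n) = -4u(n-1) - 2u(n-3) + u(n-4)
The order is the largest lag k for which u(n-k) appears. Here the deepest term is u(n-4), so the order is 4.

Order 4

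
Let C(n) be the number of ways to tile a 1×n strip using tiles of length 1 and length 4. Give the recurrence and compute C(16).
Condition on the last tile: it has length 1 (leaving a 1×(n-1) strip) or length 4 (leaving a 1×(n-4) strip), so C(n) = C(n-1) + C(n-4) (order-4 linear recurrence).
For 0 ≤ i < 4 only unit tiles fit, so C(i) = 1.
Iterating the recurrence: C(4) = 2, C(5) = 3, C(6) = 4, C(7) = 5, C(8) = 7, C(9) = 10, C(10) = 14, C(11) = 19, C(12) = 26, C(13) = 36, C(14) = 50, C(15) = 69, C(16) = 95.

C(n) = C(n-1) + C(n-4), with C(i) = 1 for 0 ≤ i < 4; C(16) = 95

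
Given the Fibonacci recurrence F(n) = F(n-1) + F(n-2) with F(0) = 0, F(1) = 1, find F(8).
Computing the sequence terms:
0, 1, 1, 2, 3, 5, 8, 13, 21

21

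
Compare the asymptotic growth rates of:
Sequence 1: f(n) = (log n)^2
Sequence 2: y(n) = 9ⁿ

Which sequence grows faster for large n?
Comparing growth rates:
Growth-rate hierarchy: log n ≺ any polynomial ≺ any exponential cⁿ (c>1) ≺ n! ≺ nⁿ.
exponential base 9 dominates polylogarithmic (log n)^2 asymptotically.

y(n) grows faster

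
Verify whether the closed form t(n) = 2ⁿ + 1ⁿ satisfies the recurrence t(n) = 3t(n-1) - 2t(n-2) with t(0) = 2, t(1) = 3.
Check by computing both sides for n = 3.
From the recurrence with t(0) = 2, t(1) = 3:
  t(0) = 2, t(1) = 3, t(2) = 5, t(3) = 9
  so the recurrence gives t(3) = 9.
From the proposed closed form t(n) = 2ⁿ + 1ⁿ:
  t(3) = 9.
Both sides give 9 at n = 3, and the initial condition(s) match, so the closed form is consistent.

Yes, the closed form is correct.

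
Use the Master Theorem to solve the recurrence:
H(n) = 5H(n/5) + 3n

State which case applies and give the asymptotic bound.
Master Theorem template: H(n) = a·H(n/b) + f(n).
Here: a=5, b=5, f(n)=3n
Compute log_b(a) = log_5(5) = 1.
f(n) = 3n = Θ(n). Case 2: H(n) = Θ(n log n).

Case 2: H(n) = Θ(n log n)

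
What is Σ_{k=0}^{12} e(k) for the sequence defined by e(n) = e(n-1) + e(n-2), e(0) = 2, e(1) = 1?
Computing the sequence terms: 2, 1, 3, 4, 7, 11, 18, 29, 47, 76, 123, 199, 322
Adding these values together:

842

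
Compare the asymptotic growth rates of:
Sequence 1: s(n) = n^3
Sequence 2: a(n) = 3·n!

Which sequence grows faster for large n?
Comparing growth rates:
Growth-rate hierarchy: log n ≺ any polynomial ≺ any exponential cⁿ (c>1) ≺ n! ≺ nⁿ.
factorial dominates polynomial degree 3 asymptotically.

a(n) grows faster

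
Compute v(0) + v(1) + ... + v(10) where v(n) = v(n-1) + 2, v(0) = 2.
Computing the sequence terms: 2, 4, 6, 8, 10, 12, 14, 16, 18, 20, 22
Adding these values together:

132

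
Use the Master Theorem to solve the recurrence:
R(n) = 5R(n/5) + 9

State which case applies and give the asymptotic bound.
Master Theorem template: R(n) = a·R(n/b) + f(n).
Here: a=5, b=5, f(n)=9
Compute log_b(a) = log_5(5) = 1.
f(n) = 9 = O(n^(1-ε)) with ε = 1. Case 1: R(n) = Θ(n^log_b(a)) = Θ(n).

Case 1: R(n) = Θ(n)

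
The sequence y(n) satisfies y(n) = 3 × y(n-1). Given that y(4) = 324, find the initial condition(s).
In general y(n) = 3ⁿ · y(0). At n = 4: y(0) = y(4) / 3^4 = 324 / 81 = 4.

y(0) = 4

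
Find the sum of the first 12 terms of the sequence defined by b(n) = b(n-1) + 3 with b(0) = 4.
Computing the sequence terms: 4, 7, 10, 13, 16, 19, 22, 25, 28, 31, 34, 37
Adding these values together:

246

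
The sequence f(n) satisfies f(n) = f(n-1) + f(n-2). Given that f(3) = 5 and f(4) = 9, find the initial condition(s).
Work backwards using f(k) = f(k+2) - f(k+1):
f(2) = f(4) - f(3) = 9 - 5 = 4
f(1) = f(3) - f(2) = 5 - 4 = 1
f(0) = f(2) - f(1) = 4 - 1 = 3

f(0) = 3, f(1) = 1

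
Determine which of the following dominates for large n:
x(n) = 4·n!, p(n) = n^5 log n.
Comparing growth rates:
Growth-rate hierarchy: log n ≺ any polynomial ≺ any exponential cⁿ (c>1) ≺ n! ≺ nⁿ.
factorial dominates polynomial degree 5 (with log factor) asymptotically.

x(n) grows faster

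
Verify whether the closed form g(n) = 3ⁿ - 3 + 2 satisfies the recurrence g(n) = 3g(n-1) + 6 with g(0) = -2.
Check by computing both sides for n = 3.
From the recurrence with g(0) = -2:
  g(0) = -2, g(1) = 0, g(2) = 6, g(3) = 24
  so the recurrence gives g(3) = 24.
From the proposed closed form g(n) = 3ⁿ - 3 + 2:
  g(3) = 26.
The recurrence gives 24 but the closed form gives 26, so the closed form does not satisfy the recurrence.

No, the closed form is incorrect.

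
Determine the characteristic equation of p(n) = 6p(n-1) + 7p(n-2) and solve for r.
Substitute p(n) = rⁿ and divide through by rⁿ⁻²: r² - 6r - 7 = 0
Factor: (r + 1)(r - 7) = 0, so r = -1, 7.
General solution: p(n) = A·(-1)ⁿ + B·7ⁿ

Characteristic: r² - 6r - 7 = 0, Roots: r = -1, 7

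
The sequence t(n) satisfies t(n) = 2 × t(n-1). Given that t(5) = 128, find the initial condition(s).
In general t(n) = 2ⁿ · t(0). At n = 5: t(0) = t(5) / 2^5 = 128 / 32 = 4.

t(0) = 4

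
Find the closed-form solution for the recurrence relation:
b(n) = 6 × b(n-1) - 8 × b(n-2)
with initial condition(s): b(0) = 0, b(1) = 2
Recurrence: b(n) = 6 × b(n-1) - 8 × b(n-2), initial: b(0) = 0, b(1) = 2.
Characteristic equation: r² - 6r + 8 = 0, which factors as (r - 4)(r - 2) = 0, so r = 4, 2. General solution b(n) = A·4ⁿ + B·2ⁿ. From b(0) = 0: A + B = 0. From b(1) = 2: 4A + 2B = 2. Solving gives A = 1, B = -1.

b(n) = 4ⁿ - 2ⁿ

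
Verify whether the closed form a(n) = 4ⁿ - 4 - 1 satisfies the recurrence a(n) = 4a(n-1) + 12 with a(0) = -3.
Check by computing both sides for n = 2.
From the recurrence with a(0) = -3:
  a(0) = -3, a(1) = 0, a(2) = 12
  so the recurrence gives a(2) = 12.
From the proposed closed form a(n) = 4ⁿ - 4 - 1:
  a(2) = 11.
The recurrence gives 12 but the closed form gives 11, so the closed form does not satisfy the recurrence.

No, the closed form is incorrect.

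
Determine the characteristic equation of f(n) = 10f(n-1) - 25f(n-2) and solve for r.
Substitute f(n) = rⁿ and divide through by rⁿ⁻²: r² - 10r + 25 = 0
Factor: (r - 5)² = 0, so r = 5 (double root).
General solution: f(n) = (A + Bn)·5ⁿ

Characteristic: r² - 10r + 25 = 0, Roots: r = 5 (double root)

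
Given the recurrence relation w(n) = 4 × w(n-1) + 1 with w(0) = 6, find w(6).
Computing step by step:
w(0) = 6
w(1) = 4 × 6 + 1 = 25
w(2) = 4 × 25 + 1 = 101
w(3) = 4 × 101 + 1 = 405
w(4) = 4 × 405 + 1 = 1621
w(5) = 4 × 1621 + 1 = 6485
w(6) = 4 × 6485 + 1 = 25941

25941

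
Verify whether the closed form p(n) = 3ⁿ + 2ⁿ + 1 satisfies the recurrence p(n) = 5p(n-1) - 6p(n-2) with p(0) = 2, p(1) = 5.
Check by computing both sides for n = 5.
From the recurrence with p(0) = 2, p(1) = 5:
  p(0) = 2, p(1) = 5, p(2) = 13, p(3) = 35, p(4) = 97, p(5) = 275
  so the recurrence gives p(5) = 275.
From the proposed closed form p(n) = 3ⁿ + 2ⁿ + 1:
  p(5) = 276.
The recurrence gives 275 but the closed form gives 276, so the closed form does not satisfy the recurrence.

No, the closed form is incorrect.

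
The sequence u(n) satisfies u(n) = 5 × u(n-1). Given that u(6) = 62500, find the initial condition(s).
In general u(n) = 5ⁿ · u(0). At n = 6: u(0) = u(6) / 5^6 = 62500 / 15625 = 4.

u(0) = 4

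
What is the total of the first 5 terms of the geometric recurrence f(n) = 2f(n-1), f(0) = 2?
Computing the sequence terms: 2, 4, 8, 16, 32
Adding these values together:

62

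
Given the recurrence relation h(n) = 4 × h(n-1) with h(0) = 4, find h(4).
Computing step by step:
h(0) = 4
h(1) = 4 × 4 = 16
h(2) = 4 × 16 = 64
h(3) = 4 × 64 = 256
h(4) = 4 × 256 = 1024

1024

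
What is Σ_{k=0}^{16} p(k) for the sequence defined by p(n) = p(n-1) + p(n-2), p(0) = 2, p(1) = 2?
Computing the sequence terms: 2, 2, 4, 6, 10, 16, 26, 42, 68, 110, 178, 288, 466, 754, 1220, 1974, 3194
Adding these values together:

8360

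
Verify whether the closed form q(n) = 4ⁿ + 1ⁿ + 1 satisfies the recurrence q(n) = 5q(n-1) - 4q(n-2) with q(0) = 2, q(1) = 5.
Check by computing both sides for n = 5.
From the recurrence with q(0) = 2, q(1) = 5:
  q(0) = 2, q(1) = 5, q(2) = 17, q(3) = 65, q(4) = 257, q(5) = 1025
  so the recurrence gives q(5) = 1025.
From the proposed closed form q(n) = 4ⁿ + 1ⁿ + 1:
  q(5) = 1026.
The recurrence gives 1025 but the closed form gives 1026, so the closed form does not satisfy the recurrence.

No, the closed form is incorrect.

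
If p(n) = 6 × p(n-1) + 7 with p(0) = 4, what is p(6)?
Computing step by step:
p(0) = 4
p(1) = 6 × 4 + 7 = 31
p(2) = 6 × 31 + 7 = 193
p(3) = 6 × 193 + 7 = 1165
p(4) = 6 × 1165 + 7 = 6997
p(5) = 6 × 6997 + 7 = 41989
p(6) = 6 × 41989 + 7 = 251941

251941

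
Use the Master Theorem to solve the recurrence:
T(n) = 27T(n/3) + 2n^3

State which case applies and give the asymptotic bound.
Master Theorem template: T(n) = a·T(n/b) + f(n).
Here: a=27, b=3, f(n)=2n^3
Compute log_b(a) = log_3(27) = 3.
f(n) = 2n^3 = Θ(n^3). Case 2: T(n) = Θ(n^3 log n).

Case 2: T(n) = Θ(n^3 log n)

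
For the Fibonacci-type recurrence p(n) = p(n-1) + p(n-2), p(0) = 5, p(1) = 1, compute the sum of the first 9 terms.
Computing the sequence terms: 5, 1, 6, 7, 13, 20, 33, 53, 86
Adding these values together:

224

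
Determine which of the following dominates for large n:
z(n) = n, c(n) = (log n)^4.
Comparing growth rates:
Growth-rate hierarchy: log n ≺ any polynomial ≺ any exponential cⁿ (c>1) ≺ n! ≺ nⁿ.
polynomial degree 1 dominates polylogarithmic (log n)^4 asymptotically.

z(n) grows faster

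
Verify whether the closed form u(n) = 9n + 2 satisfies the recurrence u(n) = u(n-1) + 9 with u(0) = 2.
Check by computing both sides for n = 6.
From the recurrence with u(0) = 2:
  u(0) = 2, u(1) = 11, u(2) = 20, u(3) = 29, u(4) = 38, u(5) = 47, u(6) = 56
  so the recurrence gives u(6) = 56.
From the proposed closed form u(n) = 9n + 2:
  u(6) = 56.
Both sides give 56 at n = 6, and the initial condition(s) match, so the closed form is consistent.

Yes, the closed form is correct.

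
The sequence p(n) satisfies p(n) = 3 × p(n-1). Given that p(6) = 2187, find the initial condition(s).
In general p(n) = 3ⁿ · p(0). At n = 6: p(0) = p(6) / 3^6 = 2187 / 729 = 3.

p(0) = 3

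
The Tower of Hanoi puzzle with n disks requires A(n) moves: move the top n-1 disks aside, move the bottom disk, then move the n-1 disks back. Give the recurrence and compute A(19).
Moving n disks = move the top n-1 disks aside (A(n-1) moves) + move the largest disk (1 move) + move the n-1 disks back on top (A(n-1) moves), so A(n) = 2A(n-1) + 1, with A(1) = 1 (a single disk takes one move).
First terms: 1, 3, 7, 15, 31, 63, … — each is one less than a power of 2. Indeed A(n) + 1 = 2(A(n-1) + 1) with A(1) + 1 = 2, so A(n) + 1 = 2ⁿ and A(n) = 2ⁿ - 1.
Hence A(19) = 2^19 - 1 = 524288 - 1 = 524287.

A(n) = 2A(n-1) + 1, A(1) = 1; A(19) = 524287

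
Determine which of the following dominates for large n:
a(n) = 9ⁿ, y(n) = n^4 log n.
Comparing growth rates:
Growth-rate hierarchy: log n ≺ any polynomial ≺ any exponential cⁿ (c>1) ≺ n! ≺ nⁿ.
exponential base 9 dominates polynomial degree 4 (with log factor) asymptotically.

a(n) grows faster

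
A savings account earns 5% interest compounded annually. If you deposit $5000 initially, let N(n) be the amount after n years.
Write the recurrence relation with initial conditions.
Each year the balance grows by 5%, i.e. is multiplied by 1 + 5/100 = 1.05, so N(n) = 1.05 × N(n-1). The initial deposit gives N(0) = 5000.
Unrolling gives the closed form N(n) = 5000 × (1.05)ⁿ.

N(n) = 1.05 × N(n-1), N(0) = 5000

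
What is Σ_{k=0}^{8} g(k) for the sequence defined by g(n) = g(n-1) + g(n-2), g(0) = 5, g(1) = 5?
Computing the sequence terms: 5, 5, 10, 15, 25, 40, 65, 105, 170
Adding these values together:

440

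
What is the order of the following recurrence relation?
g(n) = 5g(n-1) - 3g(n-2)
The order is the largest lag k for which g(n-k) appears. Here the deepest term is g(n-2), so the order is 2.

Order 2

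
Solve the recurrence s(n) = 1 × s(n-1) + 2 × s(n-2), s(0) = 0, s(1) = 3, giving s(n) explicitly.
Recurrence: s(n) = 1 × s(n-1) + 2 × s(n-2), initial: s(0) = 0, s(1) = 3.
Characteristic equation: r² - 1r - 2 = 0, which factors as (r - 2)(r + 1) = 0, so r = 2, -1. General solution s(n) = A·2ⁿ + B·(-1)ⁿ. From s(0) = 0: A + B = 0. From s(1) = 3: 2A - 1B = 3. Solving gives A = 1, B = -1.

s(n) = 2ⁿ - (-1)ⁿ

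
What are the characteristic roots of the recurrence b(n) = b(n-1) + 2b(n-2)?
Substitute b(n) = rⁿ and divide through by rⁿ⁻²: r² - r - 2 = 0
Factor: (r - 2)(r + 1) = 0, so r = 2, -1.
General solution: b(n) = A·2ⁿ + B·(-1)ⁿ

Characteristic: r² - r - 2 = 0, Roots: r = 2, -1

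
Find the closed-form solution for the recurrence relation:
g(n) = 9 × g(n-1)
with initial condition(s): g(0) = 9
Recurrence: g(n) = 9 × g(n-1), initial: g(0) = 9.
Each term is 9 times the previous, so this is geometric with ratio 9. After n steps: g(n) = g(0)·9ⁿ = 9·9ⁿ.

g(n) = 9·9ⁿ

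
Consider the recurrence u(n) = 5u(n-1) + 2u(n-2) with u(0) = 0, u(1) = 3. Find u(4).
Computing the sequence terms:
0, 3, 15, 81, 435

435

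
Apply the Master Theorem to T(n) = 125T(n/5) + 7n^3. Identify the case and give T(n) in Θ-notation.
Master Theorem template: T(n) = a·T(n/b) + f(n).
Here: a=125, b=5, f(n)=7n^3
Compute log_b(a) = log_5(125) = 3.
f(n) = 7n^3 = Θ(n^3). Case 2: T(n) = Θ(n^3 log n).

Case 2: T(n) = Θ(n^3 log n)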